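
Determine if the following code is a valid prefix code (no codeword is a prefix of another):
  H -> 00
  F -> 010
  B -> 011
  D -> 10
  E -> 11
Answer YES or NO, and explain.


Checking each pair (does one codeword prefix another?):
  H='00' vs F='010': no prefix
  H='00' vs B='011': no prefix
  H='00' vs D='10': no prefix
  H='00' vs E='11': no prefix
  F='010' vs H='00': no prefix
  F='010' vs B='011': no prefix
  F='010' vs D='10': no prefix
  F='010' vs E='11': no prefix
  B='011' vs H='00': no prefix
  B='011' vs F='010': no prefix
  B='011' vs D='10': no prefix
  B='011' vs E='11': no prefix
  D='10' vs H='00': no prefix
  D='10' vs F='010': no prefix
  D='10' vs B='011': no prefix
  D='10' vs E='11': no prefix
  E='11' vs H='00': no prefix
  E='11' vs F='010': no prefix
  E='11' vs B='011': no prefix
  E='11' vs D='10': no prefix
No violation found over all pairs.

YES -- this is a valid prefix code. No codeword is a prefix of any other codeword.


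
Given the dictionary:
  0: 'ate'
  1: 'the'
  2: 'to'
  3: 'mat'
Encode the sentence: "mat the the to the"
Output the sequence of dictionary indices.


Look up each word in the dictionary:
  'mat' -> 3
  'the' -> 1
  'the' -> 1
  'to' -> 2
  'the' -> 1

Encoded: [3, 1, 1, 2, 1]


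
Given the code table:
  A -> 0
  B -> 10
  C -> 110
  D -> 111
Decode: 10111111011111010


Decoding:
10 -> B
111 -> D
111 -> D
0 -> A
111 -> D
110 -> C
10 -> B


Result: BDDADCB


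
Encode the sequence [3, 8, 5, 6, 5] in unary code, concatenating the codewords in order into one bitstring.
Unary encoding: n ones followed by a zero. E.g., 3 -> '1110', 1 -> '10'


Encode each number as n ones followed by a terminating 0:
  3 -> 1110 (4 bits)
  8 -> 111111110 (9 bits)
  5 -> 111110 (6 bits)
  6 -> 1111110 (7 bits)
  5 -> 111110 (6 bits)
Total length = 4 + 9 + 6 + 7 + 6 = 32 bits.

Unary([3, 8, 5, 6, 5]) = 11101111111101111101111110111110 (32 bits)


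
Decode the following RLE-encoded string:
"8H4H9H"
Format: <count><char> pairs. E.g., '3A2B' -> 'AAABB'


Expanding each <count><char> pair:
  8H -> 'HHHHHHHH'
  4H -> 'HHHH'
  9H -> 'HHHHHHHHH'

Decoded = HHHHHHHHHHHHHHHHHHHHH


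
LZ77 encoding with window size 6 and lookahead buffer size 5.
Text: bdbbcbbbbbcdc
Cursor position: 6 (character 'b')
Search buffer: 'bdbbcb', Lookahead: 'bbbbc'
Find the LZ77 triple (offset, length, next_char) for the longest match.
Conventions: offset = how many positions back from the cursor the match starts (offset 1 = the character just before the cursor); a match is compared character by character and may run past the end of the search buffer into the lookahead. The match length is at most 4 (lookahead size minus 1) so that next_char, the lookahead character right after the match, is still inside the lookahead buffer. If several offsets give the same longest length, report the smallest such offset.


Try each offset into the search buffer:
  offset=1 (pos 5, char 'b'): match length 4
  offset=2 (pos 4, char 'c'): match length 0
  offset=3 (pos 3, char 'b'): match length 1
  offset=4 (pos 2, char 'b'): match length 2
  offset=5 (pos 1, char 'd'): match length 0
  offset=6 (pos 0, char 'b'): match length 1
Longest match has length 4 at offset 1.
next_char = character at position 6 + 4 = 10 -> 'c'

Best match: offset=1, length=4 (matching 'bbbb' starting at position 5)
LZ77 triple: (1, 4, 'c')


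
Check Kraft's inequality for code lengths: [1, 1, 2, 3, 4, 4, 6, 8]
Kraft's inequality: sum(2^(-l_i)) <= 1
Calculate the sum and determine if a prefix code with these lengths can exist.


Sum = 2^(-1) + 2^(-1) + 2^(-2) + 2^(-3) + 2^(-4) + 2^(-4) + 2^(-6) + 2^(-8)
    = 0.5 + 0.5 + 0.25 + 0.125 + 0.0625 + 0.0625 + 0.015625 + 0.00390625
    = 389/256 = 1.51953125
Since 1.51953125 > 1, Kraft's inequality is NOT satisfied.
A prefix code with these lengths CANNOT exist.

Kraft sum = 1.51953125. Not satisfied.


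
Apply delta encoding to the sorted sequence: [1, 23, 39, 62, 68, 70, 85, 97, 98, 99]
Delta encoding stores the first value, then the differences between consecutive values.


First value: 1
Deltas:
  23 - 1 = 22
  39 - 23 = 16
  62 - 39 = 23
  68 - 62 = 6
  70 - 68 = 2
  85 - 70 = 15
  97 - 85 = 12
  98 - 97 = 1
  99 - 98 = 1


Delta encoded: [1, 22, 16, 23, 6, 2, 15, 12, 1, 1]


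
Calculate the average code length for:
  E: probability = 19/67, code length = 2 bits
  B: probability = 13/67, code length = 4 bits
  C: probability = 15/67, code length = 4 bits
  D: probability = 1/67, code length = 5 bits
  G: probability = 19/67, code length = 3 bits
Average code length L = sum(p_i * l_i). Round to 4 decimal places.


Weighted contributions p_i * l_i:
  E: (19/67) * 2 = 38/67
  B: (13/67) * 4 = 52/67
  C: (15/67) * 4 = 60/67
  D: (1/67) * 5 = 5/67
  G: (19/67) * 3 = 57/67
Sum = (38 + 52 + 60 + 5 + 57)/67 = 212/67

L = 212/67 = 3.1642 bits/symbol


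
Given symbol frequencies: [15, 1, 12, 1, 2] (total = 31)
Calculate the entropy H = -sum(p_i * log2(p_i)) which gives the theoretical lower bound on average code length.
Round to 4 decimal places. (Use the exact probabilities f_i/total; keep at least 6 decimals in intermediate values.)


Per-symbol terms -p_i * log2(p_i) with p_i = f_i/31:
  p = 15/31 = 0.483871: log2(p) = -1.047306, -p*log2(p) = 0.506761
  p = 1/31 = 0.032258: log2(p) = -4.954196, -p*log2(p) = 0.159813
  p = 12/31 = 0.387097: log2(p) = -1.369234, -p*log2(p) = 0.530026
  p = 1/31 = 0.032258: log2(p) = -4.954196, -p*log2(p) = 0.159813
  p = 2/31 = 0.064516: log2(p) = -3.954196, -p*log2(p) = 0.255109
H = 0.506761 + 0.159813 + 0.530026 + 0.159813 + 0.255109 = 1.611522

H = 1.6115 bits/symbol


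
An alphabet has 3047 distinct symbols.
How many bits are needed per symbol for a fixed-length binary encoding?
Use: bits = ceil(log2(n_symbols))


log2(3047) = 11.5732
Bracket: 2^11 = 2048 < 3047 <= 2^12 = 4096
So ceil(log2(3047)) = 12

bits = ceil(log2(3047)) = ceil(11.5732) = 12 bits


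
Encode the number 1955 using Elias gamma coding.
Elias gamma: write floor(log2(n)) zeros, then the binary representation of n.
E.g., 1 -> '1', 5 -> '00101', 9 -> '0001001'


num_bits = floor(log2(1955)) + 1 = 11
leading_zeros = num_bits - 1 = 10
binary(1955) = 11110100011

Elias gamma(1955) = '0000000000' + '11110100011' = 000000000011110100011 (21 bits)


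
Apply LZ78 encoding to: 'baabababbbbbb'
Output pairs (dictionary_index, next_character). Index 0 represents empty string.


LZ78 encoding steps:
Dictionary: {0: ''}
Step 1: w='' (idx 0), next='b' -> output (0, 'b'), add 'b' as idx 1
Step 2: w='' (idx 0), next='a' -> output (0, 'a'), add 'a' as idx 2
Step 3: w='a' (idx 2), next='b' -> output (2, 'b'), add 'ab' as idx 3
Step 4: w='ab' (idx 3), next='a' -> output (3, 'a'), add 'aba' as idx 4
Step 5: w='b' (idx 1), next='b' -> output (1, 'b'), add 'bb' as idx 5
Step 6: w='bb' (idx 5), next='b' -> output (5, 'b'), add 'bbb' as idx 6
Step 7: w='b' (idx 1), end of input -> output (1, '')


Encoded: [(0, 'b'), (0, 'a'), (2, 'b'), (3, 'a'), (1, 'b'), (5, 'b'), (1, '')]


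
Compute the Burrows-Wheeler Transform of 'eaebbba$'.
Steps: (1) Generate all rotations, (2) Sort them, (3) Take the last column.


Rotations (sorted):
  0: $eaebbba -> last char: a
  1: a$eaebbb -> last char: b
  2: aebbba$e -> last char: e
  3: ba$eaebb -> last char: b
  4: bba$eaeb -> last char: b
  5: bbba$eae -> last char: e
  6: eaebbba$ -> last char: $
  7: ebbba$ea -> last char: a


BWT = abebbe$a


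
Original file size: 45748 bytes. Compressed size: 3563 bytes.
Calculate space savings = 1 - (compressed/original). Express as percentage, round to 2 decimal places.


ratio = compressed/original = 3563/45748 = 0.077883
savings = 1 - ratio = 1 - 0.077883 = 0.922117
as a percentage: 0.922117 * 100 = 92.21%

Space savings = 1 - 3563/45748 = 92.21%


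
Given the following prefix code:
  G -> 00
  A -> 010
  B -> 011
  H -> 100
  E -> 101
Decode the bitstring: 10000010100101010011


Decoding step by step:
Bits 100 -> H
Bits 00 -> G
Bits 010 -> A
Bits 100 -> H
Bits 101 -> E
Bits 010 -> A
Bits 011 -> B


Decoded message: HGAHEAB


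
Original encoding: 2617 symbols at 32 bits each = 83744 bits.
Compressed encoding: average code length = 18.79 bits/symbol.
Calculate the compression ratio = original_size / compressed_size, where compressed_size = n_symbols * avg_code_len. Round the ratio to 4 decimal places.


original_size = n_symbols * orig_bits = 2617 * 32 = 83744 bits
compressed_size = n_symbols * avg_code_len = 2617 * 18.79 = 49173.43 bits
ratio = original_size / compressed_size = 83744 / 49173.43 = 1.703

Compression ratio = 1.703


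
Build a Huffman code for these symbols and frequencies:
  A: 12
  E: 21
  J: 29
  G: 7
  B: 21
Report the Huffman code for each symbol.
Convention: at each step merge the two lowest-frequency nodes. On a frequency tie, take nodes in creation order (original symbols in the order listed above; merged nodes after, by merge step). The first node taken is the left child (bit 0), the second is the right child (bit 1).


Huffman tree construction:
Step 1: Merge G(7) + A(12) = 19
Step 2: Merge (G+A)(19) + E(21) = 40
Step 3: Merge B(21) + J(29) = 50
Step 4: Merge ((G+A)+E)(40) + (B+J)(50) = 90
Read each symbol's code off the tree from the root (left child = 0, right child = 1).

Codes:
  A: 001 (length 3)
  E: 01 (length 2)
  J: 11 (length 2)
  G: 000 (length 3)
  B: 10 (length 2)
Average code length: 199/90 = 2.2111 bits/symbol


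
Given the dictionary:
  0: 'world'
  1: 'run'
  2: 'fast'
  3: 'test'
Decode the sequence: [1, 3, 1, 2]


Look up each index in the dictionary:
  1 -> 'run'
  3 -> 'test'
  1 -> 'run'
  2 -> 'fast'

Decoded: "run test run fast"


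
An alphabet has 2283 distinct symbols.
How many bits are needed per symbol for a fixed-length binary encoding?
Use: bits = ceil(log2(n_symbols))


log2(2283) = 11.1567
Bracket: 2^11 = 2048 < 2283 <= 2^12 = 4096
So ceil(log2(2283)) = 12

bits = ceil(log2(2283)) = ceil(11.1567) = 12 bits


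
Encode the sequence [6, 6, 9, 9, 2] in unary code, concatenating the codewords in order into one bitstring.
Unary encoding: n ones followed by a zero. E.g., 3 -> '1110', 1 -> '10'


Encode each number as n ones followed by a terminating 0:
  6 -> 1111110 (7 bits)
  6 -> 1111110 (7 bits)
  9 -> 1111111110 (10 bits)
  9 -> 1111111110 (10 bits)
  2 -> 110 (3 bits)
Total length = 7 + 7 + 10 + 10 + 3 = 37 bits.

Unary([6, 6, 9, 9, 2]) = 1111110111111011111111101111111110110 (37 bits)


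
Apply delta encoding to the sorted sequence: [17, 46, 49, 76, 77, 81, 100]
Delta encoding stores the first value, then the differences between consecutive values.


First value: 17
Deltas:
  46 - 17 = 29
  49 - 46 = 3
  76 - 49 = 27
  77 - 76 = 1
  81 - 77 = 4
  100 - 81 = 19


Delta encoded: [17, 29, 3, 27, 1, 4, 19]


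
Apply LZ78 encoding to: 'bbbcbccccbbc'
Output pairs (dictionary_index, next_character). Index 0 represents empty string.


LZ78 encoding steps:
Dictionary: {0: ''}
Step 1: w='' (idx 0), next='b' -> output (0, 'b'), add 'b' as idx 1
Step 2: w='b' (idx 1), next='b' -> output (1, 'b'), add 'bb' as idx 2
Step 3: w='' (idx 0), next='c' -> output (0, 'c'), add 'c' as idx 3
Step 4: w='b' (idx 1), next='c' -> output (1, 'c'), add 'bc' as idx 4
Step 5: w='c' (idx 3), next='c' -> output (3, 'c'), add 'cc' as idx 5
Step 6: w='c' (idx 3), next='b' -> output (3, 'b'), add 'cb' as idx 6
Step 7: w='bc' (idx 4), end of input -> output (4, '')


Encoded: [(0, 'b'), (1, 'b'), (0, 'c'), (1, 'c'), (3, 'c'), (3, 'b'), (4, '')]


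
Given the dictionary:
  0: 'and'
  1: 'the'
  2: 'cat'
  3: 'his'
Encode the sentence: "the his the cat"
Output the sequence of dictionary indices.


Look up each word in the dictionary:
  'the' -> 1
  'his' -> 3
  'the' -> 1
  'cat' -> 2

Encoded: [1, 3, 1, 2]


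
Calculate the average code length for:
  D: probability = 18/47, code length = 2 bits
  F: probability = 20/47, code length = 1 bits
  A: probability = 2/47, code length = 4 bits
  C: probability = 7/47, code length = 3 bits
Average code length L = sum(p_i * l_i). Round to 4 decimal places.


Weighted contributions p_i * l_i:
  D: (18/47) * 2 = 36/47
  F: (20/47) * 1 = 20/47
  A: (2/47) * 4 = 8/47
  C: (7/47) * 3 = 21/47
Sum = (36 + 20 + 8 + 21)/47 = 85/47

L = 85/47 = 1.8085 bits/symbol


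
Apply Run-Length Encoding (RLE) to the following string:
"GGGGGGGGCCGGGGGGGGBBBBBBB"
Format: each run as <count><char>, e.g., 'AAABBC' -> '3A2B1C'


Scanning runs left to right:
  i=0: run of 'G' x 8 -> '8G'
  i=8: run of 'C' x 2 -> '2C'
  i=10: run of 'G' x 8 -> '8G'
  i=18: run of 'B' x 7 -> '7B'

RLE = 8G2C8G7B


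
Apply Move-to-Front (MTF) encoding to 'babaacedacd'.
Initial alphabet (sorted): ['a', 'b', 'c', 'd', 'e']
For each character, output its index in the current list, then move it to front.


MTF encoding:
'b': index 1 in ['a', 'b', 'c', 'd', 'e'] -> ['b', 'a', 'c', 'd', 'e']
'a': index 1 in ['b', 'a', 'c', 'd', 'e'] -> ['a', 'b', 'c', 'd', 'e']
'b': index 1 in ['a', 'b', 'c', 'd', 'e'] -> ['b', 'a', 'c', 'd', 'e']
'a': index 1 in ['b', 'a', 'c', 'd', 'e'] -> ['a', 'b', 'c', 'd', 'e']
'a': index 0 in ['a', 'b', 'c', 'd', 'e'] -> ['a', 'b', 'c', 'd', 'e']
'c': index 2 in ['a', 'b', 'c', 'd', 'e'] -> ['c', 'a', 'b', 'd', 'e']
'e': index 4 in ['c', 'a', 'b', 'd', 'e'] -> ['e', 'c', 'a', 'b', 'd']
'd': index 4 in ['e', 'c', 'a', 'b', 'd'] -> ['d', 'e', 'c', 'a', 'b']
'a': index 3 in ['d', 'e', 'c', 'a', 'b'] -> ['a', 'd', 'e', 'c', 'b']
'c': index 3 in ['a', 'd', 'e', 'c', 'b'] -> ['c', 'a', 'd', 'e', 'b']
'd': index 2 in ['c', 'a', 'd', 'e', 'b'] -> ['d', 'c', 'a', 'e', 'b']


Output: [1, 1, 1, 1, 0, 2, 4, 4, 3, 3, 2]


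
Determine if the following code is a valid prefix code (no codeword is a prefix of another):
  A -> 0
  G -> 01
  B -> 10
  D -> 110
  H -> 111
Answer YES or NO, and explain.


Checking each pair (does one codeword prefix another?):
  A='0' vs G='01': prefix -- VIOLATION

NO -- this is NOT a valid prefix code. A (0) is a prefix of G (01).


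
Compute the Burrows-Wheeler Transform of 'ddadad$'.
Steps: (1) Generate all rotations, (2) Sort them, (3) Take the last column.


Rotations (sorted):
  0: $ddadad -> last char: d
  1: ad$ddad -> last char: d
  2: adad$dd -> last char: d
  3: d$ddada -> last char: a
  4: dad$dda -> last char: a
  5: dadad$d -> last char: d
  6: ddadad$ -> last char: $


BWT = dddaad$


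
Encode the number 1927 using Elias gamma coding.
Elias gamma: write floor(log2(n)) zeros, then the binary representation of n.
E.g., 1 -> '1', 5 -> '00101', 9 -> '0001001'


num_bits = floor(log2(1927)) + 1 = 11
leading_zeros = num_bits - 1 = 10
binary(1927) = 11110000111

Elias gamma(1927) = '0000000000' + '11110000111' = 000000000011110000111 (21 bits)


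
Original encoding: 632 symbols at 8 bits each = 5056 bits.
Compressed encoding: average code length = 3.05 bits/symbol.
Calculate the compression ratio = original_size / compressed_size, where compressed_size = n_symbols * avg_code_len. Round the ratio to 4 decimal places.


original_size = n_symbols * orig_bits = 632 * 8 = 5056 bits
compressed_size = n_symbols * avg_code_len = 632 * 3.05 = 1927.6 bits
ratio = original_size / compressed_size = 5056 / 1927.6 = 2.623

Compression ratio = 2.623


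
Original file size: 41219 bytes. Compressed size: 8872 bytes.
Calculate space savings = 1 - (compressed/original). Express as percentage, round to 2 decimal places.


ratio = compressed/original = 8872/41219 = 0.215241
savings = 1 - ratio = 1 - 0.215241 = 0.784759
as a percentage: 0.784759 * 100 = 78.48%

Space savings = 1 - 8872/41219 = 78.48%


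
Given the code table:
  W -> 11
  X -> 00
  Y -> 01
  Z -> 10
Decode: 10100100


Decoding:
10 -> Z
10 -> Z
01 -> Y
00 -> X


Result: ZZYX


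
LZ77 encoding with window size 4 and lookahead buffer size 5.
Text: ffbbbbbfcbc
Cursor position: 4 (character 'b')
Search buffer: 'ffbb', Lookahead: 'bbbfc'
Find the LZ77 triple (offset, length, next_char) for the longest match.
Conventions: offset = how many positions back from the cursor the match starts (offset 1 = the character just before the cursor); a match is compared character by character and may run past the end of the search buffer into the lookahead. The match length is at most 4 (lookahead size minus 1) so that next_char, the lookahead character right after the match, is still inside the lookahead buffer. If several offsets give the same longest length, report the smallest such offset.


Try each offset into the search buffer:
  offset=1 (pos 3, char 'b'): match length 3
  offset=2 (pos 2, char 'b'): match length 3
  offset=3 (pos 1, char 'f'): match length 0
  offset=4 (pos 0, char 'f'): match length 0
Longest match has length 3, found at offsets 1, 2; take the smallest, offset 1.
next_char = character at position 4 + 3 = 7 -> 'f'

Best match: offset=1, length=3 (matching 'bbb' starting at position 3)
LZ77 triple: (1, 3, 'f')


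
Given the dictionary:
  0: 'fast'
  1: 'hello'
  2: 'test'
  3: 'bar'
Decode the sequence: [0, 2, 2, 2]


Look up each index in the dictionary:
  0 -> 'fast'
  2 -> 'test'
  2 -> 'test'
  2 -> 'test'

Decoded: "fast test test test"


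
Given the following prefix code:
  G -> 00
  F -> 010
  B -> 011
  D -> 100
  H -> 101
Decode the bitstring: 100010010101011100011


Decoding step by step:
Bits 100 -> D
Bits 010 -> F
Bits 010 -> F
Bits 101 -> H
Bits 011 -> B
Bits 100 -> D
Bits 011 -> B


Decoded message: DFFHBDB


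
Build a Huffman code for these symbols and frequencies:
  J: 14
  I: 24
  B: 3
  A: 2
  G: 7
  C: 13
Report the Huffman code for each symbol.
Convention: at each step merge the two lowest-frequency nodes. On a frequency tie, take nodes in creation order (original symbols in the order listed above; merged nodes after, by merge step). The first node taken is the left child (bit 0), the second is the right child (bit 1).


Huffman tree construction:
Step 1: Merge A(2) + B(3) = 5
Step 2: Merge (A+B)(5) + G(7) = 12
Step 3: Merge ((A+B)+G)(12) + C(13) = 25
Step 4: Merge J(14) + I(24) = 38
Step 5: Merge (((A+B)+G)+C)(25) + (J+I)(38) = 63
Read each symbol's code off the tree from the root (left child = 0, right child = 1).

Codes:
  J: 10 (length 2)
  I: 11 (length 2)
  B: 0001 (length 4)
  A: 0000 (length 4)
  G: 001 (length 3)
  C: 01 (length 2)
Average code length: 143/63 = 2.2698 bits/symbol


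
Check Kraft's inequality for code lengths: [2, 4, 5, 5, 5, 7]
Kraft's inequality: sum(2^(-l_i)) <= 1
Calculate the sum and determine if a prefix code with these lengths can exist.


Sum = 2^(-2) + 2^(-4) + 2^(-5) + 2^(-5) + 2^(-5) + 2^(-7)
    = 0.25 + 0.0625 + 0.03125 + 0.03125 + 0.03125 + 0.0078125
    = 53/128 = 0.4140625
Since 0.4140625 <= 1, Kraft's inequality IS satisfied.
A prefix code with these lengths CAN exist.

Kraft sum = 0.4140625. Satisfied.


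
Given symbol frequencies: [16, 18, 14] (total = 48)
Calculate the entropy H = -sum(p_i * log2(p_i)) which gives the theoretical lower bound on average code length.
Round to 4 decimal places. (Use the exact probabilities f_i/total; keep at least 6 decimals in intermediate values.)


Per-symbol terms -p_i * log2(p_i) with p_i = f_i/48:
  p = 16/48 = 0.333333: log2(p) = -1.584963, -p*log2(p) = 0.528321
  p = 18/48 = 0.375000: log2(p) = -1.415037, -p*log2(p) = 0.530639
  p = 14/48 = 0.291667: log2(p) = -1.777608, -p*log2(p) = 0.518469
H = 0.528321 + 0.530639 + 0.518469 = 1.577429

H = 1.5774 bits/symbol


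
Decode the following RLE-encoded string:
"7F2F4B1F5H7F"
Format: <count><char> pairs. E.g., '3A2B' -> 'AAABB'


Expanding each <count><char> pair:
  7F -> 'FFFFFFF'
  2F -> 'FF'
  4B -> 'BBBB'
  1F -> 'F'
  5H -> 'HHHHH'
  7F -> 'FFFFFFF'

Decoded = FFFFFFFFFBBBBFHHHHHFFFFFFF


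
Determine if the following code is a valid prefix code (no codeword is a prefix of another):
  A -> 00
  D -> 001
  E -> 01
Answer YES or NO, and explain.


Checking each pair (does one codeword prefix another?):
  A='00' vs D='001': prefix -- VIOLATION

NO -- this is NOT a valid prefix code. A (00) is a prefix of D (001).


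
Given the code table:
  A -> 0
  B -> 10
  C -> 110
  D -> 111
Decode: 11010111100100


Decoding:
110 -> C
10 -> B
111 -> D
10 -> B
0 -> A
10 -> B
0 -> A


Result: CBDBABA


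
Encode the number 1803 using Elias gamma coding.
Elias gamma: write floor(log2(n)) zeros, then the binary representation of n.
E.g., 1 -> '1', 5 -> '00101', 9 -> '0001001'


num_bits = floor(log2(1803)) + 1 = 11
leading_zeros = num_bits - 1 = 10
binary(1803) = 11100001011

Elias gamma(1803) = '0000000000' + '11100001011' = 000000000011100001011 (21 bits)


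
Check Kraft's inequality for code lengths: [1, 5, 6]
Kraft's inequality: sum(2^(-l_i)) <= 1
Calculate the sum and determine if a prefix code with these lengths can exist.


Sum = 2^(-1) + 2^(-5) + 2^(-6)
    = 0.5 + 0.03125 + 0.015625
    = 35/64 = 0.546875
Since 0.546875 <= 1, Kraft's inequality IS satisfied.
A prefix code with these lengths CAN exist.

Kraft sum = 0.546875. Satisfied.


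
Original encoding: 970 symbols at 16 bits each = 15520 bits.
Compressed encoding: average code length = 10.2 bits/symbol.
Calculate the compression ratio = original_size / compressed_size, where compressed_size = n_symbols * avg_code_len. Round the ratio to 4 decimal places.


original_size = n_symbols * orig_bits = 970 * 16 = 15520 bits
compressed_size = n_symbols * avg_code_len = 970 * 10.2 = 9894.0 bits
ratio = original_size / compressed_size = 15520 / 9894.0 = 1.5686

Compression ratio = 1.5686


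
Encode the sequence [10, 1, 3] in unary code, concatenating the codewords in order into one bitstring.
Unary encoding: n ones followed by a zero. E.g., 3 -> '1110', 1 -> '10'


Encode each number as n ones followed by a terminating 0:
  10 -> 11111111110 (11 bits)
  1 -> 10 (2 bits)
  3 -> 1110 (4 bits)
Total length = 11 + 2 + 4 = 17 bits.

Unary([10, 1, 3]) = 11111111110101110 (17 bits)


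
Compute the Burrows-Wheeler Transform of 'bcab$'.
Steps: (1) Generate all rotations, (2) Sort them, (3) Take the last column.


Rotations (sorted):
  0: $bcab -> last char: b
  1: ab$bc -> last char: c
  2: b$bca -> last char: a
  3: bcab$ -> last char: $
  4: cab$b -> last char: b


BWT = bca$b


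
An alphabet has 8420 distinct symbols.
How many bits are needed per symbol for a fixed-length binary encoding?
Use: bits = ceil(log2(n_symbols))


log2(8420) = 13.0396
Bracket: 2^13 = 8192 < 8420 <= 2^14 = 16384
So ceil(log2(8420)) = 14

bits = ceil(log2(8420)) = ceil(13.0396) = 14 bits


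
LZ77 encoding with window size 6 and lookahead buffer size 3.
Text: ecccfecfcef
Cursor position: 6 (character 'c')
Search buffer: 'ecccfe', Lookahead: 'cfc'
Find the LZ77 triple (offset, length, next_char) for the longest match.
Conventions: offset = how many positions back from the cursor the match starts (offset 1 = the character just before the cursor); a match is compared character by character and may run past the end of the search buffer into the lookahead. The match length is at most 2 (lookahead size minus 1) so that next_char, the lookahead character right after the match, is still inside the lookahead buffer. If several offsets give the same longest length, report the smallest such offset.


Try each offset into the search buffer:
  offset=1 (pos 5, char 'e'): match length 0
  offset=2 (pos 4, char 'f'): match length 0
  offset=3 (pos 3, char 'c'): match length 2
  offset=4 (pos 2, char 'c'): match length 1
  offset=5 (pos 1, char 'c'): match length 1
  offset=6 (pos 0, char 'e'): match length 0
Longest match has length 2 at offset 3.
next_char = character at position 6 + 2 = 8 -> 'c'

Best match: offset=3, length=2 (matching 'cf' starting at position 3)
LZ77 triple: (3, 2, 'c')


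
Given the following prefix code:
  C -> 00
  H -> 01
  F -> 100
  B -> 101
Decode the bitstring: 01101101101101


Decoding step by step:
Bits 01 -> H
Bits 101 -> B
Bits 101 -> B
Bits 101 -> B
Bits 101 -> B


Decoded message: HBBBB


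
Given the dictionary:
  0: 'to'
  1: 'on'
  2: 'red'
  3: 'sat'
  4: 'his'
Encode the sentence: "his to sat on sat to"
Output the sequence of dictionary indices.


Look up each word in the dictionary:
  'his' -> 4
  'to' -> 0
  'sat' -> 3
  'on' -> 1
  'sat' -> 3
  'to' -> 0

Encoded: [4, 0, 3, 1, 3, 0]


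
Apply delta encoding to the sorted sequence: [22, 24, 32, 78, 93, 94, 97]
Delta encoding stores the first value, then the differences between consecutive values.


First value: 22
Deltas:
  24 - 22 = 2
  32 - 24 = 8
  78 - 32 = 46
  93 - 78 = 15
  94 - 93 = 1
  97 - 94 = 3


Delta encoded: [22, 2, 8, 46, 15, 1, 3]


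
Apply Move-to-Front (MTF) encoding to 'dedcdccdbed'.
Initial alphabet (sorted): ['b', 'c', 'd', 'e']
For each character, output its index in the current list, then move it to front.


MTF encoding:
'd': index 2 in ['b', 'c', 'd', 'e'] -> ['d', 'b', 'c', 'e']
'e': index 3 in ['d', 'b', 'c', 'e'] -> ['e', 'd', 'b', 'c']
'd': index 1 in ['e', 'd', 'b', 'c'] -> ['d', 'e', 'b', 'c']
'c': index 3 in ['d', 'e', 'b', 'c'] -> ['c', 'd', 'e', 'b']
'd': index 1 in ['c', 'd', 'e', 'b'] -> ['d', 'c', 'e', 'b']
'c': index 1 in ['d', 'c', 'e', 'b'] -> ['c', 'd', 'e', 'b']
'c': index 0 in ['c', 'd', 'e', 'b'] -> ['c', 'd', 'e', 'b']
'd': index 1 in ['c', 'd', 'e', 'b'] -> ['d', 'c', 'e', 'b']
'b': index 3 in ['d', 'c', 'e', 'b'] -> ['b', 'd', 'c', 'e']
'e': index 3 in ['b', 'd', 'c', 'e'] -> ['e', 'b', 'd', 'c']
'd': index 2 in ['e', 'b', 'd', 'c'] -> ['d', 'e', 'b', 'c']


Output: [2, 3, 1, 3, 1, 1, 0, 1, 3, 3, 2]


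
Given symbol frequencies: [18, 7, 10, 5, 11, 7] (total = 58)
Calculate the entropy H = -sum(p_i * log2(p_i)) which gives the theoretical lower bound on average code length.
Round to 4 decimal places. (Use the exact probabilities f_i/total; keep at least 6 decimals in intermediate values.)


Per-symbol terms -p_i * log2(p_i) with p_i = f_i/58:
  p = 18/58 = 0.310345: log2(p) = -1.688056, -p*log2(p) = 0.523879
  p = 7/58 = 0.120690: log2(p) = -3.050626, -p*log2(p) = 0.368179
  p = 10/58 = 0.172414: log2(p) = -2.536053, -p*log2(p) = 0.437251
  p = 5/58 = 0.086207: log2(p) = -3.536053, -p*log2(p) = 0.304832
  p = 11/58 = 0.189655: log2(p) = -2.398549, -p*log2(p) = 0.454897
  p = 7/58 = 0.120690: log2(p) = -3.050626, -p*log2(p) = 0.368179
H = 0.523879 + 0.368179 + 0.437251 + 0.304832 + 0.454897 + 0.368179 = 2.457217

H = 2.4572 bits/symbol


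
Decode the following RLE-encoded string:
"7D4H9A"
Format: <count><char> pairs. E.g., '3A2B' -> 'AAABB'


Expanding each <count><char> pair:
  7D -> 'DDDDDDD'
  4H -> 'HHHH'
  9A -> 'AAAAAAAAA'

Decoded = DDDDDDDHHHHAAAAAAAAA


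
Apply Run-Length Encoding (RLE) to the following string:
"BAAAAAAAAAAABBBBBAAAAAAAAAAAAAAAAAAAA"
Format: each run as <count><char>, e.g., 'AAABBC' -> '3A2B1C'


Scanning runs left to right:
  i=0: run of 'B' x 1 -> '1B'
  i=1: run of 'A' x 11 -> '11A'
  i=12: run of 'B' x 5 -> '5B'
  i=17: run of 'A' x 20 -> '20A'

RLE = 1B11A5B20A


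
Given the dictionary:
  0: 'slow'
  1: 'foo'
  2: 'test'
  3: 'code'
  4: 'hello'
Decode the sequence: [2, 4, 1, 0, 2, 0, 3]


Look up each index in the dictionary:
  2 -> 'test'
  4 -> 'hello'
  1 -> 'foo'
  0 -> 'slow'
  2 -> 'test'
  0 -> 'slow'
  3 -> 'code'

Decoded: "test hello foo slow test slow code"


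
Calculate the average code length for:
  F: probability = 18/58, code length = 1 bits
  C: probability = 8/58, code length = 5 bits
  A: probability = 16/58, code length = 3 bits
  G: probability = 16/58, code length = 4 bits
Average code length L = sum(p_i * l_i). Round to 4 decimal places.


Weighted contributions p_i * l_i:
  F: (18/58) * 1 = 18/58
  C: (8/58) * 5 = 40/58
  A: (16/58) * 3 = 48/58
  G: (16/58) * 4 = 64/58
Sum = (18 + 40 + 48 + 64)/58 = 170/58

L = 170/58 = 2.9310 bits/symbol


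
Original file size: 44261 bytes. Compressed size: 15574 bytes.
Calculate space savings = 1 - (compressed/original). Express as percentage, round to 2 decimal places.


ratio = compressed/original = 15574/44261 = 0.351867
savings = 1 - ratio = 1 - 0.351867 = 0.648133
as a percentage: 0.648133 * 100 = 64.81%

Space savings = 1 - 15574/44261 = 64.81%


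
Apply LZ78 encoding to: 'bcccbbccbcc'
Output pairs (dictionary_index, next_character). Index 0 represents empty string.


LZ78 encoding steps:
Dictionary: {0: ''}
Step 1: w='' (idx 0), next='b' -> output (0, 'b'), add 'b' as idx 1
Step 2: w='' (idx 0), next='c' -> output (0, 'c'), add 'c' as idx 2
Step 3: w='c' (idx 2), next='c' -> output (2, 'c'), add 'cc' as idx 3
Step 4: w='b' (idx 1), next='b' -> output (1, 'b'), add 'bb' as idx 4
Step 5: w='cc' (idx 3), next='b' -> output (3, 'b'), add 'ccb' as idx 5
Step 6: w='cc' (idx 3), end of input -> output (3, '')


Encoded: [(0, 'b'), (0, 'c'), (2, 'c'), (1, 'b'), (3, 'b'), (3, '')]


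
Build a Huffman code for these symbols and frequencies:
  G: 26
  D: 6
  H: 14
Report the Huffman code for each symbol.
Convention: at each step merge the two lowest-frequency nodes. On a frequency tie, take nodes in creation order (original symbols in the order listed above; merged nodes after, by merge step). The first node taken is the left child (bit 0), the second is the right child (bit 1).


Huffman tree construction:
Step 1: Merge D(6) + H(14) = 20
Step 2: Merge (D+H)(20) + G(26) = 46
Read each symbol's code off the tree from the root (left child = 0, right child = 1).

Codes:
  G: 1 (length 1)
  D: 00 (length 2)
  H: 01 (length 2)
Average code length: 66/46 = 1.4348 bits/symbol


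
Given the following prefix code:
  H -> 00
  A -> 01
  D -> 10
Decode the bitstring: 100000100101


Decoding step by step:
Bits 10 -> D
Bits 00 -> H
Bits 00 -> H
Bits 10 -> D
Bits 01 -> A
Bits 01 -> A


Decoded message: DHHDAA


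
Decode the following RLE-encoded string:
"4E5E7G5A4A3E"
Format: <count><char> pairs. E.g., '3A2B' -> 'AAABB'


Expanding each <count><char> pair:
  4E -> 'EEEE'
  5E -> 'EEEEE'
  7G -> 'GGGGGGG'
  5A -> 'AAAAA'
  4A -> 'AAAA'
  3E -> 'EEE'

Decoded = EEEEEEEEEGGGGGGGAAAAAAAAAEEE


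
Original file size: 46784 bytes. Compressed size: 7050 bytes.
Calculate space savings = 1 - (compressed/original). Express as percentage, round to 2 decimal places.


ratio = compressed/original = 7050/46784 = 0.150693
savings = 1 - ratio = 1 - 0.150693 = 0.849307
as a percentage: 0.849307 * 100 = 84.93%

Space savings = 1 - 7050/46784 = 84.93%


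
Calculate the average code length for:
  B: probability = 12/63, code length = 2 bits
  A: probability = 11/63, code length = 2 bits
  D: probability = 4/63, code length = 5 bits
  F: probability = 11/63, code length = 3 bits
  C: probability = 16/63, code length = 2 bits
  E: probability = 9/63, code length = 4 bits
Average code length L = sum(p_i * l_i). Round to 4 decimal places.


Weighted contributions p_i * l_i:
  B: (12/63) * 2 = 24/63
  A: (11/63) * 2 = 22/63
  D: (4/63) * 5 = 20/63
  F: (11/63) * 3 = 33/63
  C: (16/63) * 2 = 32/63
  E: (9/63) * 4 = 36/63
Sum = (24 + 22 + 20 + 33 + 32 + 36)/63 = 167/63

L = 167/63 = 2.6508 bits/symbol


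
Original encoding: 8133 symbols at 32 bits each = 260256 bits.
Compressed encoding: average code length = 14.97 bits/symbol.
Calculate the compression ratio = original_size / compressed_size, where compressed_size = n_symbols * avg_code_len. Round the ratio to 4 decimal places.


original_size = n_symbols * orig_bits = 8133 * 32 = 260256 bits
compressed_size = n_symbols * avg_code_len = 8133 * 14.97 = 121751.01 bits
ratio = original_size / compressed_size = 260256 / 121751.01 = 2.1376

Compression ratio = 2.1376


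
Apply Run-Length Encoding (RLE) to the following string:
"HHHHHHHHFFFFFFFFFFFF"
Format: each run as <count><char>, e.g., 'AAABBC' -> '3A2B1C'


Scanning runs left to right:
  i=0: run of 'H' x 8 -> '8H'
  i=8: run of 'F' x 12 -> '12F'

RLE = 8H12F


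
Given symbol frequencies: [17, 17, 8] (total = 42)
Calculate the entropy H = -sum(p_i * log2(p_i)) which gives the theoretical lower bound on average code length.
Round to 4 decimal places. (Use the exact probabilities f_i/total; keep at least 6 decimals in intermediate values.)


Per-symbol terms -p_i * log2(p_i) with p_i = f_i/42:
  p = 17/42 = 0.404762: log2(p) = -1.304855, -p*log2(p) = 0.528155
  p = 17/42 = 0.404762: log2(p) = -1.304855, -p*log2(p) = 0.528155
  p = 8/42 = 0.190476: log2(p) = -2.392317, -p*log2(p) = 0.455680
H = 0.528155 + 0.528155 + 0.455680 = 1.511990

H = 1.512 bits/symbol


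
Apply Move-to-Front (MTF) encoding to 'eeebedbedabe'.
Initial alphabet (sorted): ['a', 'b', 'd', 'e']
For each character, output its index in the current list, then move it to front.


MTF encoding:
'e': index 3 in ['a', 'b', 'd', 'e'] -> ['e', 'a', 'b', 'd']
'e': index 0 in ['e', 'a', 'b', 'd'] -> ['e', 'a', 'b', 'd']
'e': index 0 in ['e', 'a', 'b', 'd'] -> ['e', 'a', 'b', 'd']
'b': index 2 in ['e', 'a', 'b', 'd'] -> ['b', 'e', 'a', 'd']
'e': index 1 in ['b', 'e', 'a', 'd'] -> ['e', 'b', 'a', 'd']
'd': index 3 in ['e', 'b', 'a', 'd'] -> ['d', 'e', 'b', 'a']
'b': index 2 in ['d', 'e', 'b', 'a'] -> ['b', 'd', 'e', 'a']
'e': index 2 in ['b', 'd', 'e', 'a'] -> ['e', 'b', 'd', 'a']
'd': index 2 in ['e', 'b', 'd', 'a'] -> ['d', 'e', 'b', 'a']
'a': index 3 in ['d', 'e', 'b', 'a'] -> ['a', 'd', 'e', 'b']
'b': index 3 in ['a', 'd', 'e', 'b'] -> ['b', 'a', 'd', 'e']
'e': index 3 in ['b', 'a', 'd', 'e'] -> ['e', 'b', 'a', 'd']


Output: [3, 0, 0, 2, 1, 3, 2, 2, 2, 3, 3, 3]


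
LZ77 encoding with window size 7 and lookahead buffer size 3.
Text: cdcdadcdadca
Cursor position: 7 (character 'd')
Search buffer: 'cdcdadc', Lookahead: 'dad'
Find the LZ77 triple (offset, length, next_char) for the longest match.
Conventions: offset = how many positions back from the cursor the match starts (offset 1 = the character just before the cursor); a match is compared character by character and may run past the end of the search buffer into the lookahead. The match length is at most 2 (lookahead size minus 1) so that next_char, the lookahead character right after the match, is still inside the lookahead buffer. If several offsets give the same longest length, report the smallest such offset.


Try each offset into the search buffer:
  offset=1 (pos 6, char 'c'): match length 0
  offset=2 (pos 5, char 'd'): match length 1
  offset=3 (pos 4, char 'a'): match length 0
  offset=4 (pos 3, char 'd'): match length 2
  offset=5 (pos 2, char 'c'): match length 0
  offset=6 (pos 1, char 'd'): match length 1
  offset=7 (pos 0, char 'c'): match length 0
Longest match has length 2 at offset 4.
next_char = character at position 7 + 2 = 9 -> 'd'

Best match: offset=4, length=2 (matching 'da' starting at position 3)
LZ77 triple: (4, 2, 'd')


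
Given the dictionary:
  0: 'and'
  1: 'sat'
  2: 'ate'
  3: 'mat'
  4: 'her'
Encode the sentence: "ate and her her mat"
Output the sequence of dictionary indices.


Look up each word in the dictionary:
  'ate' -> 2
  'and' -> 0
  'her' -> 4
  'her' -> 4
  'mat' -> 3

Encoded: [2, 0, 4, 4, 3]


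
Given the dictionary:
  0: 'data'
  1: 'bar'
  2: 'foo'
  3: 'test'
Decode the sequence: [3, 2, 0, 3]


Look up each index in the dictionary:
  3 -> 'test'
  2 -> 'foo'
  0 -> 'data'
  3 -> 'test'

Decoded: "test foo data test"


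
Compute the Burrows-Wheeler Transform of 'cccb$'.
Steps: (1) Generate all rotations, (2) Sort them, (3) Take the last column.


Rotations (sorted):
  0: $cccb -> last char: b
  1: b$ccc -> last char: c
  2: cb$cc -> last char: c
  3: ccb$c -> last char: c
  4: cccb$ -> last char: $


BWT = bccc$


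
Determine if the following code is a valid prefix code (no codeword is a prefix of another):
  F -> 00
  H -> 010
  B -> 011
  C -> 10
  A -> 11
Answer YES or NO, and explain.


Checking each pair (does one codeword prefix another?):
  F='00' vs H='010': no prefix
  F='00' vs B='011': no prefix
  F='00' vs C='10': no prefix
  F='00' vs A='11': no prefix
  H='010' vs F='00': no prefix
  H='010' vs B='011': no prefix
  H='010' vs C='10': no prefix
  H='010' vs A='11': no prefix
  B='011' vs F='00': no prefix
  B='011' vs H='010': no prefix
  B='011' vs C='10': no prefix
  B='011' vs A='11': no prefix
  C='10' vs F='00': no prefix
  C='10' vs H='010': no prefix
  C='10' vs B='011': no prefix
  C='10' vs A='11': no prefix
  A='11' vs F='00': no prefix
  A='11' vs H='010': no prefix
  A='11' vs B='011': no prefix
  A='11' vs C='10': no prefix
No violation found over all pairs.

YES -- this is a valid prefix code. No codeword is a prefix of any other codeword.


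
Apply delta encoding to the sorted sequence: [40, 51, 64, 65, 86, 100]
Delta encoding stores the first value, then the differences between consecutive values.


First value: 40
Deltas:
  51 - 40 = 11
  64 - 51 = 13
  65 - 64 = 1
  86 - 65 = 21
  100 - 86 = 14


Delta encoded: [40, 11, 13, 1, 21, 14]


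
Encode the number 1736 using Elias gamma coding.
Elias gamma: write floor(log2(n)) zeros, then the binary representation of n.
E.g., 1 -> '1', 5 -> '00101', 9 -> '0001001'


num_bits = floor(log2(1736)) + 1 = 11
leading_zeros = num_bits - 1 = 10
binary(1736) = 11011001000

Elias gamma(1736) = '0000000000' + '11011001000' = 000000000011011001000 (21 bits)


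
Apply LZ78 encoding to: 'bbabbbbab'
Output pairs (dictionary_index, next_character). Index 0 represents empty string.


LZ78 encoding steps:
Dictionary: {0: ''}
Step 1: w='' (idx 0), next='b' -> output (0, 'b'), add 'b' as idx 1
Step 2: w='b' (idx 1), next='a' -> output (1, 'a'), add 'ba' as idx 2
Step 3: w='b' (idx 1), next='b' -> output (1, 'b'), add 'bb' as idx 3
Step 4: w='bb' (idx 3), next='a' -> output (3, 'a'), add 'bba' as idx 4
Step 5: w='b' (idx 1), end of input -> output (1, '')


Encoded: [(0, 'b'), (1, 'a'), (1, 'b'), (3, 'a'), (1, '')]


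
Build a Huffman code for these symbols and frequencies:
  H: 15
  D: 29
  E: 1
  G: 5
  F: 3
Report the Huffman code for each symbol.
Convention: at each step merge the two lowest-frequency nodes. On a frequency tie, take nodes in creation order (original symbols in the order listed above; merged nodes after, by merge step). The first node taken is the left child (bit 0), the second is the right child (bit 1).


Huffman tree construction:
Step 1: Merge E(1) + F(3) = 4
Step 2: Merge (E+F)(4) + G(5) = 9
Step 3: Merge ((E+F)+G)(9) + H(15) = 24
Step 4: Merge (((E+F)+G)+H)(24) + D(29) = 53
Read each symbol's code off the tree from the root (left child = 0, right child = 1).

Codes:
  H: 01 (length 2)
  D: 1 (length 1)
  E: 0000 (length 4)
  G: 001 (length 3)
  F: 0001 (length 4)
Average code length: 90/53 = 1.6981 bits/symbol


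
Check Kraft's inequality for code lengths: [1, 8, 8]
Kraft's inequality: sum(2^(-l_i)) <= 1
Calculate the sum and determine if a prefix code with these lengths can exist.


Sum = 2^(-1) + 2^(-8) + 2^(-8)
    = 0.5 + 0.00390625 + 0.00390625
    = 130/256 = 0.5078125
Since 0.5078125 <= 1, Kraft's inequality IS satisfied.
A prefix code with these lengths CAN exist.

Kraft sum = 0.5078125. Satisfied.


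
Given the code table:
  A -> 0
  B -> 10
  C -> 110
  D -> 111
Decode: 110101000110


Decoding:
110 -> C
10 -> B
10 -> B
0 -> A
0 -> A
110 -> C


Result: CBBAAC


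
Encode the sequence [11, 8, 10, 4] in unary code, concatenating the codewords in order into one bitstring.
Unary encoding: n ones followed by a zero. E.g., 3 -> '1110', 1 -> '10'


Encode each number as n ones followed by a terminating 0:
  11 -> 111111111110 (12 bits)
  8 -> 111111110 (9 bits)
  10 -> 11111111110 (11 bits)
  4 -> 11110 (5 bits)
Total length = 12 + 9 + 11 + 5 = 37 bits.

Unary([11, 8, 10, 4]) = 1111111111101111111101111111111011110 (37 bits)


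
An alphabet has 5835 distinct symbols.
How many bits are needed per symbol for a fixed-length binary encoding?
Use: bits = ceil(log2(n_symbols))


log2(5835) = 12.5105
Bracket: 2^12 = 4096 < 5835 <= 2^13 = 8192
So ceil(log2(5835)) = 13

bits = ceil(log2(5835)) = ceil(12.5105) = 13 bits


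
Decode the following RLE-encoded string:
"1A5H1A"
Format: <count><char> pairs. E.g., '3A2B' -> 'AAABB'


Expanding each <count><char> pair:
  1A -> 'A'
  5H -> 'HHHHH'
  1A -> 'A'

Decoded = AHHHHHA


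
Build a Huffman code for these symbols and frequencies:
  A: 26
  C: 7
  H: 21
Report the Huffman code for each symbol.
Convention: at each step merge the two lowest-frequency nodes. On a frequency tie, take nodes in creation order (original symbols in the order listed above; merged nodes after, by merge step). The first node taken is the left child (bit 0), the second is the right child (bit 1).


Huffman tree construction:
Step 1: Merge C(7) + H(21) = 28
Step 2: Merge A(26) + (C+H)(28) = 54
Read each symbol's code off the tree from the root (left child = 0, right child = 1).

Codes:
  A: 0 (length 1)
  C: 10 (length 2)
  H: 11 (length 2)
Average code length: 82/54 = 1.5185 bits/symbol
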